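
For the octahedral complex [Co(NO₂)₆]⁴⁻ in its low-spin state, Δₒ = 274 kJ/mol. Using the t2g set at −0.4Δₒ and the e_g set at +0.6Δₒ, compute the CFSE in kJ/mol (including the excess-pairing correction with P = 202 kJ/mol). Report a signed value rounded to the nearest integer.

-291

Each NO₂⁻ contributes -1; 6 × (-1) = -6. With overall charge -4, Co is in the +2 oxidation state.
Co²⁺: group 9, so d-count = 9 − 2 = 7.
The d⁷ electrons fill as t2g^6 e_g^1.
The orbital stabilization is -1.8Δₒ = -1.8 × 274 = -493 kJ/mol.
Relative to high-spin t2g^5 e_g^2 (2 paired), the low-spin configuration has 1 additional pair, contributing +1 × 202 = +202 kJ/mol.
Overall CFSE = -493 + 202 = -291 kJ/mol.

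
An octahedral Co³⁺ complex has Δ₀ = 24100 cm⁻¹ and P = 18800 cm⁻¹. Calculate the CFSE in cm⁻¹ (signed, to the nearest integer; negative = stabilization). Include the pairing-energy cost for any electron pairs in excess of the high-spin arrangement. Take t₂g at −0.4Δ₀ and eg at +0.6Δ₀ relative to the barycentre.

Co is in group 9, so Co³⁺ is d⁶ (9 − 3 = 6).
Here Δ₀ > P (24100 > 18800), so the low-spin state is favoured.
Filling d⁶ accordingly: t₂g⁶ eg⁰.
Orbital CFSE = -2.4Δ₀ = -2.4 × 24100 = -57840 cm⁻¹.
Excess pairs vs high-spin: 3 − 1 = 2; pairing cost = +37600 cm⁻¹.
Net CFSE = -57840 + 37600 = -20240 cm⁻¹.

-20240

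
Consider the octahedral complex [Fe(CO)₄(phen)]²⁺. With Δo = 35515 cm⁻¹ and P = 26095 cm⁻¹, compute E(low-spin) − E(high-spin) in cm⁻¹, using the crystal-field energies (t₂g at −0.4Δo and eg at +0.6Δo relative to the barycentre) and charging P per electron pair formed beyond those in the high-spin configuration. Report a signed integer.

-18840

Ligand charges: 4×(+0) from CO and 1×(+0) from phen sum to +0; with overall charge +2, Fe is +2.
Fe²⁺: group 8, so d-count = 8 − 2 = 6.
High-spin d⁶ fills as t₂g⁴ eg² with CFSE 4(−0.4) + 2(+0.6) = -0.4Δo = -14206 cm⁻¹.
For low-spin the configuration is t₂g⁶ eg⁰: orbital energy -2.4 × 35515 = -85236 cm⁻¹, and 2 additional pairs relative to high-spin add 52190 cm⁻¹, giving -33046 cm⁻¹.
The difference is -33046 − (-14206) = -18840 cm⁻¹, so low-spin lies lower.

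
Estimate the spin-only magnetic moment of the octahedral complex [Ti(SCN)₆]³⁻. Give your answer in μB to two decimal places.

Each SCN⁻ contributes -1; 6 × (-1) = -6. With overall charge -3, Ti is in the +3 oxidation state.
Ti³⁺: group 4, so d-count = 4 − 3 = 1.
For octahedral d¹ the high- and low-spin configurations coincide.
Configuration: t2g^1 e_g^0 → 1 unpaired electron.
μ(spin-only) = √[1(1+2)] = √3 ≈ 1.73 μB.

1.73 μB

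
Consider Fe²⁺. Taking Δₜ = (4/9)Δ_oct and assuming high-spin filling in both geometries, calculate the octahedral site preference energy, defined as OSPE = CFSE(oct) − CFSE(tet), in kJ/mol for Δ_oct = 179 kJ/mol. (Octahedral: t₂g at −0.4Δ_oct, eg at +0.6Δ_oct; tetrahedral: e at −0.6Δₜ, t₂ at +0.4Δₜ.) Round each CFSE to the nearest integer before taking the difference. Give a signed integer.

-24

Fe sits in group 8; removing 2 electrons leaves Fe²⁺ with 8 − 2 = 6 d electrons.
Octahedral (high-spin): t₂g⁴ eg², CFSE = 4(−0.4) + 2(+0.6) = -0.4Δ_oct = -0.4 × 179 = -72 kJ/mol.
In a tetrahedral site the filling is e³ t₂³: CFSE(tet) = -0.6Δₜ = -0.6 × (4/9)(179) = -48 kJ/mol.
OSPE = -72 − (-48) = -24 kJ/mol.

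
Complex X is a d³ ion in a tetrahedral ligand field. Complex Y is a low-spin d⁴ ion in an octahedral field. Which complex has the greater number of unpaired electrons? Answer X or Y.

X

X: Tetrahedral fields are weak (Δₜ ≈ 4/9 Δₒ), so electrons fill high-spin; e² t₂¹ → 3 unpaired.
Y: t2g^4 e_g^0 → 2 unpaired.
So X has more unpaired electrons.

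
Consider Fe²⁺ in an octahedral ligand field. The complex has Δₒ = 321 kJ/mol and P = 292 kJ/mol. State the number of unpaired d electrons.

Fe is in group 8, so Fe²⁺ is d⁶ (8 − 2 = 6).
Δₒ > P, so pairing is preferred: the ground state is low-spin.
Configuration: t2g^6 e_g^0.
Unpaired electrons: 0.

0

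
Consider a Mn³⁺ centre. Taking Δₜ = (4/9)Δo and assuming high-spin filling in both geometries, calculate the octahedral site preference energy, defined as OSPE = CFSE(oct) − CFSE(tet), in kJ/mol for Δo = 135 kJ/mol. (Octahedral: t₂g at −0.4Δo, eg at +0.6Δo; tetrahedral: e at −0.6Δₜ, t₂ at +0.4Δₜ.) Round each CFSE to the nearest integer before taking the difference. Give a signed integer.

Mn³⁺: group 7, so d-count = 7 − 3 = 4.
Octahedral high-spin t2g^3 e_g^1: CFSE = -0.6 × 135 = -81 kJ/mol.
Tetrahedral e^2 t2^2 gives -0.4Δₜ = -0.4 × (4/9) × 135 = -24 kJ/mol.
OSPE = CFSE(oct) − CFSE(tet) = -81 − (-24) = -57 kJ/mol.

-57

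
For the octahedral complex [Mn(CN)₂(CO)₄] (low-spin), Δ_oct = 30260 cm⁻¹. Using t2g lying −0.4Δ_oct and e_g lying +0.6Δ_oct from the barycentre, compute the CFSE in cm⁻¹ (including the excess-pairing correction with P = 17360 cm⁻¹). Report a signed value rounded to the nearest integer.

Ligand charges: 2×(-1) from CN⁻ and 4×(+0) from CO sum to -2; with overall charge +0, Mn is +2.
Mn sits in group 7; removing 2 electrons leaves Mn²⁺ with 7 − 2 = 5 d electrons.
The d⁵ electrons fill as t2g^5 e_g^0.
The orbital stabilization is -2.0Δ_oct = -2.0 × 30260 = -60520 cm⁻¹.
Pairing penalty: 2 pairs vs 0 in the high-spin reference → 2 extra × P = 34720 cm⁻¹.
Overall CFSE = -60520 + 34720 = -25800 cm⁻¹.

-25800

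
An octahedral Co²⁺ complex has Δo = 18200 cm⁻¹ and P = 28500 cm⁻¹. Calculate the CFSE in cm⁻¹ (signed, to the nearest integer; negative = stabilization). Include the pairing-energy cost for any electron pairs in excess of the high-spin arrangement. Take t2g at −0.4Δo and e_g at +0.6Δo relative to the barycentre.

-14560

Co is in group 9, so Co²⁺ is d⁷ (9 − 2 = 7).
With Δo < P the complex is high-spin.
That gives t2g^5 e_g^2.
Orbital CFSE = -0.8Δo = -0.8 × 18200 = -14560 cm⁻¹.
High-spin has no excess pairs, so no pairing correction applies.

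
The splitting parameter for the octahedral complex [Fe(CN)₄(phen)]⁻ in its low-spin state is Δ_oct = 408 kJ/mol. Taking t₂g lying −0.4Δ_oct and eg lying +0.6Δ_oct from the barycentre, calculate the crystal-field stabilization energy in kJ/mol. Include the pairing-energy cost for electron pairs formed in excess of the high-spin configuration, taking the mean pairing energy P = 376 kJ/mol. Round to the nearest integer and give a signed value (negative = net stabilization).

-64

Ligand charges: 4×(-1) from CN⁻ and 1×(+0) from phen sum to -4; with overall charge -1, Fe is +3.
Fe³⁺: group 8, so d-count = 8 − 3 = 5.
Configuration: t₂g⁵ eg⁰.
Orbital CFSE = 5(-0.4) + 0(0.6) = -2.0Δ_oct = -2.0 × 408 = -816 kJ/mol.
Pairing penalty: 2 pairs vs 0 in the high-spin reference → 2 extra × P = 752 kJ/mol.
Overall CFSE = -816 + 752 = -64 kJ/mol.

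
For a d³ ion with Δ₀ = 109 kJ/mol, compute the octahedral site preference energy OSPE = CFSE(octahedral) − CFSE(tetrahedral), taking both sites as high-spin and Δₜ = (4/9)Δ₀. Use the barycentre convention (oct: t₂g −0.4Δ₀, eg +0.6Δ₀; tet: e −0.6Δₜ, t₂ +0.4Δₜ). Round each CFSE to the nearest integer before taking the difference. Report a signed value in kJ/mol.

Octahedral (high-spin): t₂g³ eg⁰, CFSE = 3(−0.4) + 0(+0.6) = -1.2Δ₀ = -1.2 × 109 = -131 kJ/mol.
In a tetrahedral site the filling is e² t₂¹: CFSE(tet) = -0.8Δₜ = -0.8 × (4/9)(109) = -39 kJ/mol.
OSPE = CFSE(oct) − CFSE(tet) = -131 − (-39) = -92 kJ/mol.

-92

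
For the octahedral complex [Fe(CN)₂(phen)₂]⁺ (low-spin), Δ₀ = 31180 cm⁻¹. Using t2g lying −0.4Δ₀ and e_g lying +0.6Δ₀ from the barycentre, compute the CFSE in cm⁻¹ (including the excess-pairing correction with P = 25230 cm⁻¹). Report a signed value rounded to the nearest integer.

Ligand charges: 2×(-1) from CN⁻ and 2×(+0) from phen sum to -2; with overall charge +1, Fe is +3.
Fe sits in group 8; removing 3 electrons leaves Fe³⁺ with 8 − 3 = 5 d electrons.
Electron filling gives t2g^5 e_g^0.
CFSE(orbital) = 5×(-0.4Δ₀) + 0×(0.6Δ₀) = -2.0Δ₀; with Δ₀ = 31180 cm⁻¹ that is -62360 cm⁻¹.
Relative to high-spin t2g^3 e_g^2 (0 paired), the low-spin configuration has 2 additional pairs, contributing +2 × 25230 = +50460 cm⁻¹.
Overall CFSE = -62360 + 50460 = -11900 cm⁻¹.

-11900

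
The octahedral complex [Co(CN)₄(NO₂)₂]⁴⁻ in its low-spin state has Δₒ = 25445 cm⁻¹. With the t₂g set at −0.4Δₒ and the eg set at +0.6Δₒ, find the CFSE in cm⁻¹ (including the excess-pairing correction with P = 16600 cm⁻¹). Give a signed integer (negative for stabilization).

Ligand charges: 4×(-1) from CN⁻ and 2×(-1) from NO₂⁻ sum to -6; with overall charge -4, Co is +2.
Co²⁺: group 9, so d-count = 9 − 2 = 7.
The d⁷ electrons fill as t₂g⁶ eg¹.
The orbital stabilization is -1.8Δₒ = -1.8 × 25445 = -45801 cm⁻¹.
High-spin d⁷ would be t₂g⁵ eg² with 2 pairs; low-spin has 3, so 1 excess pair costs +1P = +16600 cm⁻¹.
Net CFSE = -45801 + 16600 = -29201 cm⁻¹.

-29201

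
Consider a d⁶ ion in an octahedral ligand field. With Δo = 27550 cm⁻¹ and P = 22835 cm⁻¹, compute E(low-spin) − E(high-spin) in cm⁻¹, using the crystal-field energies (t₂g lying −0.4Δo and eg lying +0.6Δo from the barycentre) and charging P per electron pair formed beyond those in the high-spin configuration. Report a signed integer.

In the high-spin limit (t₂g⁴ eg²) the orbital term is -0.4Δo = -11020 cm⁻¹, with no excess pairing.
For low-spin the configuration is t₂g⁶ eg⁰: orbital energy -2.4 × 27550 = -66120 cm⁻¹, and 2 additional pairs relative to high-spin add 45670 cm⁻¹, giving -20450 cm⁻¹.
The difference is -20450 − (-11020) = -9430 cm⁻¹, so low-spin lies lower.

-9430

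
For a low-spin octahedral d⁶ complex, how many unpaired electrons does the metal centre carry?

Configuration: t2g^6 e_g^0, giving 0 unpaired electrons.

0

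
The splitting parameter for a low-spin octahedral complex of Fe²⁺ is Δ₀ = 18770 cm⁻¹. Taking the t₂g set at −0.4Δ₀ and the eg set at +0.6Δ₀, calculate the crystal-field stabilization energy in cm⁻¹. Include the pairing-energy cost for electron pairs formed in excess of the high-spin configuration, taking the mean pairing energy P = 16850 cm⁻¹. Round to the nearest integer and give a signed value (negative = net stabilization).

Fe is in group 8, so Fe²⁺ is d⁶ (8 − 2 = 6).
The d⁶ electrons fill as t₂g⁶ eg⁰.
CFSE(orbital) = 6×(-0.4Δ₀) + 0×(0.6Δ₀) = -2.4Δ₀; with Δ₀ = 18770 cm⁻¹ that is -45048 cm⁻¹.
Pairing penalty: 3 pairs vs 1 in the high-spin reference → 2 extra × P = 33700 cm⁻¹.
Overall CFSE = -45048 + 33700 = -11348 cm⁻¹.

-11348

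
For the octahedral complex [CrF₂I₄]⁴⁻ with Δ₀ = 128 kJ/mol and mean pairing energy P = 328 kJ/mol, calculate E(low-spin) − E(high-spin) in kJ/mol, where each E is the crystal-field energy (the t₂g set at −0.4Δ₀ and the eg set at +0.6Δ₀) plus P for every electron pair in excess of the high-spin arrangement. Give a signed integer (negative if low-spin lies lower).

200

Ligand charges: 2×(-1) from F⁻ and 4×(-1) from I⁻ sum to -6; with overall charge -4, Cr is +2.
Cr is in group 6, so Cr²⁺ is d⁴ (6 − 2 = 4).
In the high-spin limit (t₂g³ eg¹) the orbital term is -0.6Δ₀ = -77 kJ/mol, with no excess pairing.
Low-spin: t₂g⁴ eg⁰, orbital CFSE = -1.6Δ₀ = -205 kJ/mol; plus 1 excess pair × P = +328 kJ/mol; total 123 kJ/mol.
E(LS) − E(HS) = 123 − (-77) = 200 kJ/mol.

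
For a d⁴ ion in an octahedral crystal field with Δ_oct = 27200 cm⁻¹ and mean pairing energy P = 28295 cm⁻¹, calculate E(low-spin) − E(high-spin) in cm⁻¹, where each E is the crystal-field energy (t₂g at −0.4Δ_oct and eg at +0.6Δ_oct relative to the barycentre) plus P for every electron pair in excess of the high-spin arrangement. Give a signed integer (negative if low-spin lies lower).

High-spin d⁴ fills as t₂g³ eg¹ with CFSE 3(−0.4) + 1(+0.6) = -0.6Δ_oct = -16320 cm⁻¹.
Low-spin: t₂g⁴ eg⁰, orbital CFSE = -1.6Δ_oct = -43520 cm⁻¹; plus 1 excess pair × P = +28295 cm⁻¹; total -15225 cm⁻¹.
The difference is -15225 − (-16320) = 1095 cm⁻¹, so high-spin lies lower.

1095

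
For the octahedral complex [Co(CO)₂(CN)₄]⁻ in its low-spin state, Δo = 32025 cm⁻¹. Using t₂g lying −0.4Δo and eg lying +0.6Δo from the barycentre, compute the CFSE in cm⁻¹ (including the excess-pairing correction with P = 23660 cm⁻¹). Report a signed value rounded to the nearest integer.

-29540

Ligand charges: 2×(+0) from CO and 4×(-1) from CN⁻ sum to -4; with overall charge -1, Co is +3.
Group 9 minus oxidation state +3 gives a d⁶ configuration for Co³⁺.
Electron filling gives t₂g⁶ eg⁰.
CFSE(orbital) = 6×(-0.4Δo) + 0×(0.6Δo) = -2.4Δo; with Δo = 32025 cm⁻¹ that is -76860 cm⁻¹.
Relative to high-spin t₂g⁴ eg² (1 paired), the low-spin configuration has 2 additional pairs, contributing +2 × 23660 = +47320 cm⁻¹.
Combining: -76860 + 47320 = -29540 cm⁻¹.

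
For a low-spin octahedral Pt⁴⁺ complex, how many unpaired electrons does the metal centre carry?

0

Pt sits in group 10; removing 4 electrons leaves Pt⁴⁺ with 10 − 4 = 6 d electrons.
Configuration: t₂g⁶ eg⁰, giving 0 unpaired electrons.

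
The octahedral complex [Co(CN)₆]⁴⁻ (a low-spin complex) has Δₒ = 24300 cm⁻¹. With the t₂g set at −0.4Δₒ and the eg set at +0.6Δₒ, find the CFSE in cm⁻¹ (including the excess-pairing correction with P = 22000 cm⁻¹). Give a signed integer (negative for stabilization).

-21740

Each CN⁻ contributes -1; 6 × (-1) = -6. With overall charge -4, Co is in the +2 oxidation state.
Co sits in group 9; removing 2 electrons leaves Co²⁺ with 9 − 2 = 7 d electrons.
Configuration: t₂g⁶ eg¹.
The orbital stabilization is -1.8Δₒ = -1.8 × 24300 = -43740 cm⁻¹.
Relative to high-spin t₂g⁵ eg² (2 paired), the low-spin configuration has 1 additional pair, contributing +1 × 22000 = +22000 cm⁻¹.
Combining: -43740 + 22000 = -21740 cm⁻¹.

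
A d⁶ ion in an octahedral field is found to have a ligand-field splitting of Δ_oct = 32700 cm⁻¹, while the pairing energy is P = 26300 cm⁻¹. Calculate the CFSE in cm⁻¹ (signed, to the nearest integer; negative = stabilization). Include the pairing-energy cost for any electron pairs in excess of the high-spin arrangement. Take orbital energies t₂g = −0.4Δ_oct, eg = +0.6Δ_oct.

-25880

Δ_oct > P, so pairing is preferred: the ground state is low-spin.
Filling d⁶ accordingly: t₂g⁶ eg⁰.
Orbital CFSE = -2.4Δ_oct = -2.4 × 32700 = -78480 cm⁻¹.
Excess pairs vs high-spin: 3 − 1 = 2; pairing cost = +52600 cm⁻¹.
Net CFSE = -78480 + 52600 = -25880 cm⁻¹.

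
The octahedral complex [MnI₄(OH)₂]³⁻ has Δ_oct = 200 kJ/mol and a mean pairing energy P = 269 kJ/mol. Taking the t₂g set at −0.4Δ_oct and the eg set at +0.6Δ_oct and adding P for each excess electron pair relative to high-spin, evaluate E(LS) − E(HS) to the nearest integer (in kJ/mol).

Ligand charges: 4×(-1) from I⁻ and 2×(-1) from OH⁻ sum to -6; with overall charge -3, Mn is +3.
Mn is in group 7, so Mn³⁺ is d⁴ (7 − 3 = 4).
High-spin d⁴ fills as t₂g³ eg¹ with CFSE 3(−0.4) + 1(+0.6) = -0.6Δ_oct = -120 kJ/mol.
Low-spin t₂g⁴ eg⁰ gives -1.6Δ_oct = -320 kJ/mol, but forming 1 extra pair costs 1P = 269 kJ/mol, so E(LS) = -320 + 269 = -51 kJ/mol.
Thus E(LS) − E(HS) = 69 kJ/mol.

69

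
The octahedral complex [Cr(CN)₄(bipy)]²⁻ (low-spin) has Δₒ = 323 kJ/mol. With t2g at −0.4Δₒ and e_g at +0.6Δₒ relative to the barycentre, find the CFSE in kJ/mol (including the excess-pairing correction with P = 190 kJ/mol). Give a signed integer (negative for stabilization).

-327

Ligand charges: 4×(-1) from CN⁻ and 1×(+0) from bipy sum to -4; with overall charge -2, Cr is +2.
Cr²⁺: group 6, so d-count = 6 − 2 = 4.
Configuration: t2g^4 e_g^0.
Orbital CFSE = 4(-0.4) + 0(0.6) = -1.6Δₒ = -1.6 × 323 = -517 kJ/mol.
Relative to high-spin t2g^3 e_g^1 (0 paired), the low-spin configuration has 1 additional pair, contributing +1 × 190 = +190 kJ/mol.
Net CFSE = -517 + 190 = -327 kJ/mol.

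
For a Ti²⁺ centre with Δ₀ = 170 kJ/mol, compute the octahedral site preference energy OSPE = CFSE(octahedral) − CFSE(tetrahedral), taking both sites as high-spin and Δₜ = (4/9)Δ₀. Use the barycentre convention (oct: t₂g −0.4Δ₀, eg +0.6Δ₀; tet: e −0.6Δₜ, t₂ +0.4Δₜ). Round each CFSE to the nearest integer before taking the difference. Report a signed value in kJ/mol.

-45

Group 4 minus oxidation state +2 gives a d² configuration for Ti²⁺.
Octahedral high-spin t2g^2 e_g^0: CFSE = -0.8 × 170 = -136 kJ/mol.
Tetrahedral e^2 t2^0 gives -1.2Δₜ = -1.2 × (4/9) × 170 = -91 kJ/mol.
Subtracting, OSPE = -136 − (-91) = -45 kJ/mol.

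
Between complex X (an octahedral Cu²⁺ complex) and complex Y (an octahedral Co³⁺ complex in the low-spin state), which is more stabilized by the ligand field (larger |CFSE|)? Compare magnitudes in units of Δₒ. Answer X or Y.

Y

X: Cu is in group 11, so Cu²⁺ is d⁹ (11 − 2 = 9); t₂g⁶ eg³, CFSE = -0.6Δₒ.
Y: Co³⁺: group 9, so d-count = 9 − 3 = 6; t₂g⁶ eg⁰, CFSE = -2.4Δₒ.
So Y has the larger |CFSE|.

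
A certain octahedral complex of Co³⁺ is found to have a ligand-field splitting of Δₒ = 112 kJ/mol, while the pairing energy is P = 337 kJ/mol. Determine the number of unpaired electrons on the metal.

Co³⁺: group 9, so d-count = 9 − 3 = 6.
Here Δₒ < P (112 < 337), so the high-spin state is favoured.
Configuration: t2g^4 e_g^2.
Unpaired electrons: 4.

4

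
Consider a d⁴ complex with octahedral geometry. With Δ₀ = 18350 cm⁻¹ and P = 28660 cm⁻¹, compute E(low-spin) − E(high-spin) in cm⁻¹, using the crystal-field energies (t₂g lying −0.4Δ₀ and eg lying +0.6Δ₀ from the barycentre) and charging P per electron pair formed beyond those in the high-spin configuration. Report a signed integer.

In the high-spin limit (t₂g³ eg¹) the orbital term is -0.6Δ₀ = -11010 cm⁻¹, with no excess pairing.
Low-spin: t₂g⁴ eg⁰, orbital CFSE = -1.6Δ₀ = -29360 cm⁻¹; plus 1 excess pair × P = +28660 cm⁻¹; total -700 cm⁻¹.
The difference is -700 − (-11010) = 10310 cm⁻¹, so high-spin lies lower.

10310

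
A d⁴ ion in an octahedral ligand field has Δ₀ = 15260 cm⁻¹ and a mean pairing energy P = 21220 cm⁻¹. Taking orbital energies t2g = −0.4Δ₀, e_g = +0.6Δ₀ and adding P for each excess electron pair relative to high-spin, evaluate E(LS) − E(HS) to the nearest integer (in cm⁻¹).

5960

High-spin d⁴ fills as t2g^3 e_g^1 with CFSE 3(−0.4) + 1(+0.6) = -0.6Δ₀ = -9156 cm⁻¹.
Low-spin: t2g^4 e_g^0, orbital CFSE = -1.6Δ₀ = -24416 cm⁻¹; plus 1 excess pair × P = +21220 cm⁻¹; total -3196 cm⁻¹.
Thus E(LS) − E(HS) = 5960 cm⁻¹.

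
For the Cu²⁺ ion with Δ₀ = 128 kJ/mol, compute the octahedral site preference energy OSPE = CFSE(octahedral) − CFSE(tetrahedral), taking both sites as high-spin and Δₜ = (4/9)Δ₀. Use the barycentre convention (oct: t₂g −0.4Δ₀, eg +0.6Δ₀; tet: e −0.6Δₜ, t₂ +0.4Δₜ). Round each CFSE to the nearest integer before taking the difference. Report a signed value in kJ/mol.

-54

Group 11 minus oxidation state +2 gives a d⁹ configuration for Cu²⁺.
Octahedral high-spin t₂g⁶ eg³: CFSE = -0.6 × 128 = -77 kJ/mol.
Tetrahedral: e⁴ t₂⁵, CFSE = 4(−0.6) + 5(+0.4) = -0.4Δₜ = -0.4 × (4/9) × 128 = -23 kJ/mol.
OSPE = CFSE(oct) − CFSE(tet) = -77 − (-23) = -54 kJ/mol.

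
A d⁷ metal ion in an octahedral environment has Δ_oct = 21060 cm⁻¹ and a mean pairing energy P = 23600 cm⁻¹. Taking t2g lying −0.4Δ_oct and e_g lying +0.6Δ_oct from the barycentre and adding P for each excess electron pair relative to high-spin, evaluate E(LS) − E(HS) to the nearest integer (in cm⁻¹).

In the high-spin limit (t2g^5 e_g^2) the orbital term is -0.8Δ_oct = -16848 cm⁻¹, with no excess pairing.
For low-spin the configuration is t2g^6 e_g^1: orbital energy -1.8 × 21060 = -37908 cm⁻¹, and 1 additional pair relative to high-spin adds 23600 cm⁻¹, giving -14308 cm⁻¹.
Thus E(LS) − E(HS) = 2540 cm⁻¹.

2540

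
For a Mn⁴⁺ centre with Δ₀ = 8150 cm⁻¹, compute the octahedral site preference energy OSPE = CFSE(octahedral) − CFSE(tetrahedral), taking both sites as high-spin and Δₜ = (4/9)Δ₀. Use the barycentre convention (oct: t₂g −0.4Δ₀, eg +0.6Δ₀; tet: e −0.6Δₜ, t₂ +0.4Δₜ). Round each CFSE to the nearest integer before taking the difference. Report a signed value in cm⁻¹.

-6882

Mn⁴⁺: group 7, so d-count = 7 − 4 = 3.
In an octahedral site d³ (HS) is t2g^3 e_g^0, giving CFSE(oct) = -1.2Δ₀ = -9780 cm⁻¹.
Tetrahedral: e^2 t2^1, CFSE = 2(−0.6) + 1(+0.4) = -0.8Δₜ = -0.8 × (4/9) × 8150 = -2898 cm⁻¹.
Subtracting, OSPE = -9780 − (-2898) = -6882 cm⁻¹.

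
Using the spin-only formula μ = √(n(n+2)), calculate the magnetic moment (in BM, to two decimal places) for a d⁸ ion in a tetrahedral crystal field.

With tetrahedral geometry the complex is necessarily high-spin.
Configuration: e⁴ t₂⁴ → 2 unpaired electrons.
μ(spin-only) = √[2(2+2)] = √8 ≈ 2.83 BM.

2.83 BM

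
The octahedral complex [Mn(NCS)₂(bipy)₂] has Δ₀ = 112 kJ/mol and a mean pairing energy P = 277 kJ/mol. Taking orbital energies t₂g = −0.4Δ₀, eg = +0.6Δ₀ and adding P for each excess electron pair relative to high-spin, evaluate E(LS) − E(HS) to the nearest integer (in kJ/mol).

Ligand charges: 2×(-1) from NCS⁻ and 2×(+0) from bipy sum to -2; with overall charge +0, Mn is +2.
Mn sits in group 7; removing 2 electrons leaves Mn²⁺ with 7 − 2 = 5 d electrons.
High-spin: t₂g³ eg², CFSE = 0.0Δ₀ = 0 kJ/mol.
Low-spin: t₂g⁵ eg⁰, orbital CFSE = -2.0Δ₀ = -224 kJ/mol; plus 2 excess pairs × P = +554 kJ/mol; total 330 kJ/mol.
Thus E(LS) − E(HS) = 330 kJ/mol.

330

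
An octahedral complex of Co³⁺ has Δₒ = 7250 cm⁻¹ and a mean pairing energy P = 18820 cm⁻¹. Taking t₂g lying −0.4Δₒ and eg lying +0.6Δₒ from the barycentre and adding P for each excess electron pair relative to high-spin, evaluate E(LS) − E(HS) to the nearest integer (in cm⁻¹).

Co sits in group 9; removing 3 electrons leaves Co³⁺ with 9 − 3 = 6 d electrons.
High-spin: t₂g⁴ eg², CFSE = -0.4Δₒ = -2900 cm⁻¹.
Low-spin t₂g⁶ eg⁰ gives -2.4Δₒ = -17400 cm⁻¹, but forming 2 extra pairs costs 2P = 37640 cm⁻¹, so E(LS) = -17400 + 37640 = 20240 cm⁻¹.
The difference is 20240 − (-2900) = 23140 cm⁻¹, so high-spin lies lower.

23140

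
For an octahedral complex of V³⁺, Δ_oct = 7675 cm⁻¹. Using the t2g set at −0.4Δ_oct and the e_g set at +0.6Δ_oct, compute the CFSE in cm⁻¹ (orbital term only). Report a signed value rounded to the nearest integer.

V is in group 5, so V³⁺ is d² (5 − 3 = 2).
Configuration: t2g^2 e_g^0.
CFSE(orbital) = 2×(-0.4Δ_oct) + 0×(0.6Δ_oct) = -0.8Δ_oct; with Δ_oct = 7675 cm⁻¹ that is -6140 cm⁻¹.

-6140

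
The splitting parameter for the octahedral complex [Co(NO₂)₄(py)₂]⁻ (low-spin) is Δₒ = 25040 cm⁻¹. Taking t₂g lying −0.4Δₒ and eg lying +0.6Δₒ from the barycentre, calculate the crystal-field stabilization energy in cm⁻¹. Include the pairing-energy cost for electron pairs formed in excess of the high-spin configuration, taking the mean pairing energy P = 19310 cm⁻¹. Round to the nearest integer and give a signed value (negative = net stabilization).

Ligand charges: 4×(-1) from NO₂⁻ and 2×(+0) from py sum to -4; with overall charge -1, Co is +3.
Co³⁺: group 9, so d-count = 9 − 3 = 6.
The d⁶ electrons fill as t₂g⁶ eg⁰.
CFSE(orbital) = 6×(-0.4Δₒ) + 0×(0.6Δₒ) = -2.4Δₒ; with Δₒ = 25040 cm⁻¹ that is -60096 cm⁻¹.
Pairing penalty: 3 pairs vs 1 in the high-spin reference → 2 extra × P = 38620 cm⁻¹.
Combining: -60096 + 38620 = -21476 cm⁻¹.

-21476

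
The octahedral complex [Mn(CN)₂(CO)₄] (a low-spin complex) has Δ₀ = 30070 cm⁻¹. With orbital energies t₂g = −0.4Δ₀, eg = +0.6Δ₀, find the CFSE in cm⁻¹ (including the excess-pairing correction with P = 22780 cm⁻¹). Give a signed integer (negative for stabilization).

-14580

Ligand charges: 2×(-1) from CN⁻ and 4×(+0) from CO sum to -2; with overall charge +0, Mn is +2.
Mn is in group 7, so Mn²⁺ is d⁵ (7 − 2 = 5).
The d⁵ electrons fill as t₂g⁵ eg⁰.
Orbital CFSE = 5(-0.4) + 0(0.6) = -2.0Δ₀ = -2.0 × 30070 = -60140 cm⁻¹.
High-spin d⁵ would be t₂g³ eg² with 0 pairs; low-spin has 2, so 2 excess pairs cost +2P = +45560 cm⁻¹.
Overall CFSE = -60140 + 45560 = -14580 cm⁻¹.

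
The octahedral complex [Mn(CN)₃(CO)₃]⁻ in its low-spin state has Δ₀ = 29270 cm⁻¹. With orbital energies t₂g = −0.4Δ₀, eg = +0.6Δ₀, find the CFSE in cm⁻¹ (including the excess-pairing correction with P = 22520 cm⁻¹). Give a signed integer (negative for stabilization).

-13500

Ligand charges: 3×(-1) from CN⁻ and 3×(+0) from CO sum to -3; with overall charge -1, Mn is +2.
Mn sits in group 7; removing 2 electrons leaves Mn²⁺ with 7 − 2 = 5 d electrons.
The d⁵ electrons fill as t₂g⁵ eg⁰.
CFSE(orbital) = 5×(-0.4Δ₀) + 0×(0.6Δ₀) = -2.0Δ₀; with Δ₀ = 29270 cm⁻¹ that is -58540 cm⁻¹.
High-spin d⁵ would be t₂g³ eg² with 0 pairs; low-spin has 2, so 2 excess pairs cost +2P = +45040 cm⁻¹.
Net CFSE = -58540 + 45040 = -13500 cm⁻¹.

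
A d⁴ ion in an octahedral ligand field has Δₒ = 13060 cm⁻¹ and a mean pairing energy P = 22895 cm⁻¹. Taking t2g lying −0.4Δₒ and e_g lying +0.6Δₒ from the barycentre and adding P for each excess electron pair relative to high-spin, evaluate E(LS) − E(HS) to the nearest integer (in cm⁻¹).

9835

High-spin: t2g^3 e_g^1, CFSE = -0.6Δₒ = -7836 cm⁻¹.
For low-spin the configuration is t2g^4 e_g^0: orbital energy -1.6 × 13060 = -20896 cm⁻¹, and 1 additional pair relative to high-spin adds 22895 cm⁻¹, giving 1999 cm⁻¹.
The difference is 1999 − (-7836) = 9835 cm⁻¹, so high-spin lies lower.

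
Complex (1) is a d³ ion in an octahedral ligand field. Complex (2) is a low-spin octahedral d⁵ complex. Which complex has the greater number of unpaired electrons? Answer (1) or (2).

(1): t2g^3 e_g^0 → 3 unpaired.
(2): t₂g⁵ eg⁰ → 1 unpaired.
So (1) has more unpaired electrons.

(1)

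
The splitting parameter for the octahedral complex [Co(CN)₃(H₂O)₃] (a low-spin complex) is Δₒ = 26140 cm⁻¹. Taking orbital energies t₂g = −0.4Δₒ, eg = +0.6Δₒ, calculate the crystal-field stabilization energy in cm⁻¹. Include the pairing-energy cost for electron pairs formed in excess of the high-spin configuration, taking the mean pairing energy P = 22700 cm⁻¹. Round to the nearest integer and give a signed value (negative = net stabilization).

-17336

Ligand charges: 3×(-1) from CN⁻ and 3×(+0) from H₂O sum to -3; with overall charge +0, Co is +3.
Co is in group 9, so Co³⁺ is d⁶ (9 − 3 = 6).
Configuration: t₂g⁶ eg⁰.
Orbital CFSE = 6(-0.4) + 0(0.6) = -2.4Δₒ = -2.4 × 26140 = -62736 cm⁻¹.
High-spin d⁶ would be t₂g⁴ eg² with 1 pair; low-spin has 3, so 2 excess pairs cost +2P = +45400 cm⁻¹.
Net CFSE = -62736 + 45400 = -17336 cm⁻¹.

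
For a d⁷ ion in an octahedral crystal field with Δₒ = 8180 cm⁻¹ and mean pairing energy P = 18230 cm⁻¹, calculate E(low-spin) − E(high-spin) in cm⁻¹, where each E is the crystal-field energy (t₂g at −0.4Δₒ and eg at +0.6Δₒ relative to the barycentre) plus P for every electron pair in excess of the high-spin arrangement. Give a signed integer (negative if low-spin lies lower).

10050

High-spin d⁷ fills as t₂g⁵ eg² with CFSE 5(−0.4) + 2(+0.6) = -0.8Δₒ = -6544 cm⁻¹.
For low-spin the configuration is t₂g⁶ eg¹: orbital energy -1.8 × 8180 = -14724 cm⁻¹, and 1 additional pair relative to high-spin adds 18230 cm⁻¹, giving 3506 cm⁻¹.
The difference is 3506 − (-6544) = 10050 cm⁻¹, so high-spin lies lower.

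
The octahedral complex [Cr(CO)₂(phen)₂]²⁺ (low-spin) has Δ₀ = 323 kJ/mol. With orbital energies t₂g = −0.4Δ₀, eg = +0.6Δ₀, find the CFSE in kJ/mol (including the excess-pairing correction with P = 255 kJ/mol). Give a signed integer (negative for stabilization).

Ligand charges: 2×(+0) from CO and 2×(+0) from phen sum to +0; with overall charge +2, Cr is +2.
Cr²⁺: group 6, so d-count = 6 − 2 = 4.
The d⁴ electrons fill as t₂g⁴ eg⁰.
The orbital stabilization is -1.6Δ₀ = -1.6 × 323 = -517 kJ/mol.
Relative to high-spin t₂g³ eg¹ (0 paired), the low-spin configuration has 1 additional pair, contributing +1 × 255 = +255 kJ/mol.
Combining: -517 + 255 = -262 kJ/mol.

-262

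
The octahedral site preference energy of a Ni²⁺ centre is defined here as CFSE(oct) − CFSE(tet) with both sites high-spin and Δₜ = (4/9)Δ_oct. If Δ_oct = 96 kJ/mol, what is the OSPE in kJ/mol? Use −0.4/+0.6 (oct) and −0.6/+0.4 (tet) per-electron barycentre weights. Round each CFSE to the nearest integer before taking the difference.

Ni sits in group 10; removing 2 electrons leaves Ni²⁺ with 10 − 2 = 8 d electrons.
Octahedral high-spin t₂g⁶ eg²: CFSE = -1.2 × 96 = -115 kJ/mol.
In a tetrahedral site the filling is e⁴ t₂⁴: CFSE(tet) = -0.8Δₜ = -0.8 × (4/9)(96) = -34 kJ/mol.
OSPE = -115 − (-34) = -81 kJ/mol.

-81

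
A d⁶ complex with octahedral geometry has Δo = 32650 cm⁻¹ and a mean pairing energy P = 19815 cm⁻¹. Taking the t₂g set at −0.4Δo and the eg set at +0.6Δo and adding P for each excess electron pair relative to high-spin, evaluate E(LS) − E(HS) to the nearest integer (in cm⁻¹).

-25670

In the high-spin limit (t₂g⁴ eg²) the orbital term is -0.4Δo = -13060 cm⁻¹, with no excess pairing.
For low-spin the configuration is t₂g⁶ eg⁰: orbital energy -2.4 × 32650 = -78360 cm⁻¹, and 2 additional pairs relative to high-spin add 39630 cm⁻¹, giving -38730 cm⁻¹.
Thus E(LS) − E(HS) = -25670 cm⁻¹.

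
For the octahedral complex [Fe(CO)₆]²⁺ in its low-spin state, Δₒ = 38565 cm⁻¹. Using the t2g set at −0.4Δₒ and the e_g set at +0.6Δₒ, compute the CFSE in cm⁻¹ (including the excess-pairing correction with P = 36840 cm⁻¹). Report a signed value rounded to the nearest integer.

CO is neutral, so the +2 overall charge sits on Fe: oxidation state +2.
Fe is in group 8, so Fe²⁺ is d⁶ (8 − 2 = 6).
Configuration: t2g^6 e_g^0.
The orbital stabilization is -2.4Δₒ = -2.4 × 38565 = -92556 cm⁻¹.
High-spin d⁶ would be t2g^4 e_g^2 with 1 pair; low-spin has 3, so 2 excess pairs cost +2P = +73680 cm⁻¹.
Combining: -92556 + 73680 = -18876 cm⁻¹.

-18876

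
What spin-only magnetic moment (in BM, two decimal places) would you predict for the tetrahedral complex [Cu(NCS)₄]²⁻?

Each NCS⁻ contributes -1; 4 × (-1) = -4. With overall charge -2, Cu is in the +2 oxidation state.
Group 11 minus oxidation state +2 gives a d⁹ configuration for Cu²⁺.
Tetrahedral fields are weak (Δₜ ≈ 4/9 Δₒ), so electrons fill high-spin.
Configuration: e⁴ t₂⁵ → 1 unpaired electron.
μ(spin-only) = √[1(1+2)] = √3 ≈ 1.73 BM.

1.73 BM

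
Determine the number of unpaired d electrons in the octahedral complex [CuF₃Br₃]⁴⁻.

Ligand charges: 3×(-1) from F⁻ and 3×(-1) from Br⁻ sum to -6; with overall charge -4, Cu is +2.
Cu is in group 11, so Cu²⁺ is d⁹ (11 − 2 = 9).
Configuration: t₂g⁶ eg³, giving 1 unpaired electron.

1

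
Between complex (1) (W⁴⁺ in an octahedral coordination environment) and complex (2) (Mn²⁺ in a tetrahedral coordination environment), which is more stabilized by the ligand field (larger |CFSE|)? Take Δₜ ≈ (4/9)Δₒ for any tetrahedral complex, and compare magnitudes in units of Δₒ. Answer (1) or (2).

(1): W sits in group 6; removing 4 electrons leaves W⁴⁺ with 6 − 4 = 2 d electrons; For octahedral d² the high- and low-spin configurations coincide; t₂g² eg⁰, CFSE = -0.8Δₒ.
(2): Mn is in group 7, so Mn²⁺ is d⁵ (7 − 2 = 5); With tetrahedral geometry the complex is necessarily high-spin; e^2 t2^3, CFSE = 0.0Δₜ ≈ 0.00Δₒ.
So (1) has the larger |CFSE|.

(1)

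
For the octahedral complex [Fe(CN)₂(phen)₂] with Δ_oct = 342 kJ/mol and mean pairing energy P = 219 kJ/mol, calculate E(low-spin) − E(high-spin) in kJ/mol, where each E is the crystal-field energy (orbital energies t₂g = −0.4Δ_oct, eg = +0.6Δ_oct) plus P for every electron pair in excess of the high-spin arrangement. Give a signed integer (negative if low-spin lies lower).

-246

Ligand charges: 2×(-1) from CN⁻ and 2×(+0) from phen sum to -2; with overall charge +0, Fe is +2.
Fe²⁺: group 8, so d-count = 8 − 2 = 6.
High-spin: t₂g⁴ eg², CFSE = -0.4Δ_oct = -137 kJ/mol.
Low-spin t₂g⁶ eg⁰ gives -2.4Δ_oct = -821 kJ/mol, but forming 2 extra pairs costs 2P = 438 kJ/mol, so E(LS) = -821 + 438 = -383 kJ/mol.
E(LS) − E(HS) = -383 − (-137) = -246 kJ/mol.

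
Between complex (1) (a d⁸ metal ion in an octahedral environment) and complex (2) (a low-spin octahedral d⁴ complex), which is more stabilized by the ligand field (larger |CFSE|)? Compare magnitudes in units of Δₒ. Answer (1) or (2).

(2)

(1): t₂g⁶ eg², CFSE = -1.2Δₒ.
(2): t₂g⁴ eg⁰, CFSE = -1.6Δₒ.
So (2) has the larger |CFSE|.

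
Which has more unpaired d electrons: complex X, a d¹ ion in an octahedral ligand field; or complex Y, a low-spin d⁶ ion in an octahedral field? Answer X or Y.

X

X: For octahedral d¹ the high- and low-spin configurations coincide; t₂g¹ eg⁰ → 1 unpaired.
Y: t₂g⁶ eg⁰ → 0 unpaired.
So X has more unpaired electrons.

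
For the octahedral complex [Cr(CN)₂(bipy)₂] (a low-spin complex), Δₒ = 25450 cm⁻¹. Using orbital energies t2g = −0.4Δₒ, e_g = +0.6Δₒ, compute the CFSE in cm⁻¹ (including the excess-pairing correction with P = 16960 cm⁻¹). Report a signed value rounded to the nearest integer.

Ligand charges: 2×(-1) from CN⁻ and 2×(+0) from bipy sum to -2; with overall charge +0, Cr is +2.
Cr is in group 6, so Cr²⁺ is d⁴ (6 − 2 = 4).
Electron filling gives t2g^4 e_g^0.
The orbital stabilization is -1.6Δₒ = -1.6 × 25450 = -40720 cm⁻¹.
Relative to high-spin t2g^3 e_g^1 (0 paired), the low-spin configuration has 1 additional pair, contributing +1 × 16960 = +16960 cm⁻¹.
Net CFSE = -40720 + 16960 = -23760 cm⁻¹.

-23760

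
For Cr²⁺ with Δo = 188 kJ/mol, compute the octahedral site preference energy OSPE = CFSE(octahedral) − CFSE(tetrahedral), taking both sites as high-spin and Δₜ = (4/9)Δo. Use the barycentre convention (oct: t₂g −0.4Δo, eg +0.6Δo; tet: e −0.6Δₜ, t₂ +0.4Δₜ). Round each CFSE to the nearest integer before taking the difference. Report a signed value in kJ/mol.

-80

Cr is in group 6, so Cr²⁺ is d⁴ (6 − 2 = 4).
Octahedral high-spin t2g^3 e_g^1: CFSE = -0.6 × 188 = -113 kJ/mol.
Tetrahedral e^2 t2^2 gives -0.4Δₜ = -0.4 × (4/9) × 188 = -33 kJ/mol.
Subtracting, OSPE = -113 − (-33) = -80 kJ/mol.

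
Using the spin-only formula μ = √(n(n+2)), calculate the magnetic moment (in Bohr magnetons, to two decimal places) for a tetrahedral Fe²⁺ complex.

Group 8 minus oxidation state +2 gives a d⁶ configuration for Fe²⁺.
Tetrahedral fields are weak (Δₜ ≈ 4/9 Δₒ), so electrons fill high-spin.
Configuration: e³ t₂³ → 4 unpaired electrons.
μ(spin-only) = √[4(4+2)] = √24 ≈ 4.90 Bohr magnetons.

4.90 Bohr magnetons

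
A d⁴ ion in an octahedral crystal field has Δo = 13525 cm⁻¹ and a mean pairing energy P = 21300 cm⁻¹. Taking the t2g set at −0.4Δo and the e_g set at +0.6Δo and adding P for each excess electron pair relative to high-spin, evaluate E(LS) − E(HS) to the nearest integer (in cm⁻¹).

In the high-spin limit (t2g^3 e_g^1) the orbital term is -0.6Δo = -8115 cm⁻¹, with no excess pairing.
Low-spin t2g^4 e_g^0 gives -1.6Δo = -21640 cm⁻¹, but forming 1 extra pair costs 1P = 21300 cm⁻¹, so E(LS) = -21640 + 21300 = -340 cm⁻¹.
Thus E(LS) − E(HS) = 7775 cm⁻¹.

7775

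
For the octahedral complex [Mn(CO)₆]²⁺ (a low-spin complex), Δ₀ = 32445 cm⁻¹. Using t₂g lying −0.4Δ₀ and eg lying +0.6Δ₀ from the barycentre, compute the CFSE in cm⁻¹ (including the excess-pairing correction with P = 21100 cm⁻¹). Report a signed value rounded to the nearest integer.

CO is neutral, so the +2 overall charge sits on Mn: oxidation state +2.
Mn²⁺: group 7, so d-count = 7 − 2 = 5.
Configuration: t₂g⁵ eg⁰.
The orbital stabilization is -2.0Δ₀ = -2.0 × 32445 = -64890 cm⁻¹.
Pairing penalty: 2 pairs vs 0 in the high-spin reference → 2 extra × P = 42200 cm⁻¹.
Net CFSE = -64890 + 42200 = -22690 cm⁻¹.

-22690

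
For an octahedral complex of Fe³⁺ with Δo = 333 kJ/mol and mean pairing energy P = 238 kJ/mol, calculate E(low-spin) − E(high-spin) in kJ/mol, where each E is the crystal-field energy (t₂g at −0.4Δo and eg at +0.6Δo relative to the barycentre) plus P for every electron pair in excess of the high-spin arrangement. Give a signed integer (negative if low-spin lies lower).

Group 8 minus oxidation state +3 gives a d⁵ configuration for Fe³⁺.
High-spin: t₂g³ eg², CFSE = 0.0Δo = 0 kJ/mol.
Low-spin: t₂g⁵ eg⁰, orbital CFSE = -2.0Δo = -666 kJ/mol; plus 2 excess pairs × P = +476 kJ/mol; total -190 kJ/mol.
The difference is -190 − (0) = -190 kJ/mol, so low-spin lies lower.

-190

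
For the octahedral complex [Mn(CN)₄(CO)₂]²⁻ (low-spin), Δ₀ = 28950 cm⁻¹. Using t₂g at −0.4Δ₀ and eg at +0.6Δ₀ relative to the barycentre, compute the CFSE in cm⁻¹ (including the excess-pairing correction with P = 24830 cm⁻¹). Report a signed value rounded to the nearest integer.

Ligand charges: 4×(-1) from CN⁻ and 2×(+0) from CO sum to -4; with overall charge -2, Mn is +2.
Mn sits in group 7; removing 2 electrons leaves Mn²⁺ with 7 − 2 = 5 d electrons.
Electron filling gives t₂g⁵ eg⁰.
The orbital stabilization is -2.0Δ₀ = -2.0 × 28950 = -57900 cm⁻¹.
High-spin d⁵ would be t₂g³ eg² with 0 pairs; low-spin has 2, so 2 excess pairs cost +2P = +49660 cm⁻¹.
Net CFSE = -57900 + 49660 = -8240 cm⁻¹.

-8240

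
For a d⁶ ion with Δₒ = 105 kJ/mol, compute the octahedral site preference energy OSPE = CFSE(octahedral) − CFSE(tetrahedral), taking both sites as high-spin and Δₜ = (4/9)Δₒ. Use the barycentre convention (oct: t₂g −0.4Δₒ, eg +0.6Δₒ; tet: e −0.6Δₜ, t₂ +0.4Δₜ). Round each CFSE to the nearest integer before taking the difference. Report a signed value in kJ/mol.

-14

Octahedral high-spin t₂g⁴ eg²: CFSE = -0.4 × 105 = -42 kJ/mol.
In a tetrahedral site the filling is e³ t₂³: CFSE(tet) = -0.6Δₜ = -0.6 × (4/9)(105) = -28 kJ/mol.
Subtracting, OSPE = -42 − (-28) = -14 kJ/mol.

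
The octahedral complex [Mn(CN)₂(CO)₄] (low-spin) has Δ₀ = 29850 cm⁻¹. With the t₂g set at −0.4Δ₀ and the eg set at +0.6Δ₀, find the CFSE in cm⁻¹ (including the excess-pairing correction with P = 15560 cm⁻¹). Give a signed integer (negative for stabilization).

-28580

Ligand charges: 2×(-1) from CN⁻ and 4×(+0) from CO sum to -2; with overall charge +0, Mn is +2.
Mn²⁺: group 7, so d-count = 7 − 2 = 5.
Electron filling gives t₂g⁵ eg⁰.
CFSE(orbital) = 5×(-0.4Δ₀) + 0×(0.6Δ₀) = -2.0Δ₀; with Δ₀ = 29850 cm⁻¹ that is -59700 cm⁻¹.
Relative to high-spin t₂g³ eg² (0 paired), the low-spin configuration has 2 additional pairs, contributing +2 × 15560 = +31120 cm⁻¹.
Overall CFSE = -59700 + 31120 = -28580 cm⁻¹.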